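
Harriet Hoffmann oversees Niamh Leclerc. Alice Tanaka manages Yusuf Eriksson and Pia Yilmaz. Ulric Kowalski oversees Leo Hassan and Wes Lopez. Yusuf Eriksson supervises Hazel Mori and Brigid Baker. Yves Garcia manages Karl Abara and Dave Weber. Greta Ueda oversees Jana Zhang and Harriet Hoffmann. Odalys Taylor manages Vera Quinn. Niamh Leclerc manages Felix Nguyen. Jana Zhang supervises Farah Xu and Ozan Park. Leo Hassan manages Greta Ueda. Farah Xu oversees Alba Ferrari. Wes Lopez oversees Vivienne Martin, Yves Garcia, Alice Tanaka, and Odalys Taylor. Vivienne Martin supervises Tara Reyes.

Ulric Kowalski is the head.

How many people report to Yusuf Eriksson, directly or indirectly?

2

Yusuf Eriksson directly manages Hazel Mori, Brigid Baker. Hazel Mori has no reports. Brigid Baker has no reports. So Yusuf Eriksson's organization is 2 direct reports plus everyone under them: 1 + 1 = 2.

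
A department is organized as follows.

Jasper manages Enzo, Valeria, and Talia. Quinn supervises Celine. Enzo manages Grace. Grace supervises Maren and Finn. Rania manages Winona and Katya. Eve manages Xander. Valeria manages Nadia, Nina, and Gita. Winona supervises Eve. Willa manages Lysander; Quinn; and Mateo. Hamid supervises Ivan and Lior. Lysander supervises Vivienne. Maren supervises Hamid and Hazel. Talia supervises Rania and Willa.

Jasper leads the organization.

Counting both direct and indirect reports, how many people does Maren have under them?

Maren directly manages Hamid, Hazel. Under Hamid: Ivan, Lior (2). Hazel has no reports. So Maren's organization is 2 direct reports plus everyone under them: 3 + 1 = 4.

4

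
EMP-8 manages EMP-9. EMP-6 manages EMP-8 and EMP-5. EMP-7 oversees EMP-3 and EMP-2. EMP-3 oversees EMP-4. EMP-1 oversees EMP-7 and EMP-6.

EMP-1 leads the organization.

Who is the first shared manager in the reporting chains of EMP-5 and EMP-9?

EMP-6

EMP-5's chain of managers is EMP-6, EMP-1. EMP-9's chain of managers is EMP-8, EMP-6, EMP-1. The first manager that appears in both chains is EMP-6.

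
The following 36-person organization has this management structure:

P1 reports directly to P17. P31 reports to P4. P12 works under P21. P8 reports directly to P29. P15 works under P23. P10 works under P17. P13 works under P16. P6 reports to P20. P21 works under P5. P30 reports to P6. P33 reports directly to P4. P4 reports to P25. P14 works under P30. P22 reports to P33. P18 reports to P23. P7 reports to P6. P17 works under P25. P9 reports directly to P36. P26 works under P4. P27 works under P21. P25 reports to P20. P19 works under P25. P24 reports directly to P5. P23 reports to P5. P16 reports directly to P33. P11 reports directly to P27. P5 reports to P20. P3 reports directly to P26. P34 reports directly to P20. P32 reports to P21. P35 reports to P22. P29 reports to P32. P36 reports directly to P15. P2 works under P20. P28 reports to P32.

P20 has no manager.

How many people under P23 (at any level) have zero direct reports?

2

The people in P23's organization with no one reporting to them are P18, P9. That is 2.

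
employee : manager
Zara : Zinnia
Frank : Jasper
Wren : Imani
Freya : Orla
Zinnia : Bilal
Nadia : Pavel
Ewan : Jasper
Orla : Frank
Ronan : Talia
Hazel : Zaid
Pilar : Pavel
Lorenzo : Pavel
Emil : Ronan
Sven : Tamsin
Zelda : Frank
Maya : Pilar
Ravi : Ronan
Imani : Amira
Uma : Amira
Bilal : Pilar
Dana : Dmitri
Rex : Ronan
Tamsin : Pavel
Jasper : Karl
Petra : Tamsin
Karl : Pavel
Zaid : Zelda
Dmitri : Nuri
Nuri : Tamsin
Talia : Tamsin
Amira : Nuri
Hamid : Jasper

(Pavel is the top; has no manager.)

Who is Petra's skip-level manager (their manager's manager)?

Pavel

Petra reports to Tamsin, and Tamsin reports to Pavel. So Petra's skip-level manager is Pavel.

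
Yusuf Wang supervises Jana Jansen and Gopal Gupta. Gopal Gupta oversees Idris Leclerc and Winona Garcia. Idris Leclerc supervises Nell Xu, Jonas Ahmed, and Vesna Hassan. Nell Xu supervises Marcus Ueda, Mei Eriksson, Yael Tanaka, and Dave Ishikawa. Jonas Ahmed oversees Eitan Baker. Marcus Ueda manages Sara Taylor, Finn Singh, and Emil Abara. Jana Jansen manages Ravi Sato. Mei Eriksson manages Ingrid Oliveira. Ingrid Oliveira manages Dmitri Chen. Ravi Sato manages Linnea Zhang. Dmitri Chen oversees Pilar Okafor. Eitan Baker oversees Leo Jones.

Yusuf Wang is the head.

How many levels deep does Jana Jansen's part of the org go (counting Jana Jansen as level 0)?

The longest chain under Jana Jansen runs Jana Jansen → Ravi Sato → Linnea Zhang, which is 2 levels below Jana Jansen.

2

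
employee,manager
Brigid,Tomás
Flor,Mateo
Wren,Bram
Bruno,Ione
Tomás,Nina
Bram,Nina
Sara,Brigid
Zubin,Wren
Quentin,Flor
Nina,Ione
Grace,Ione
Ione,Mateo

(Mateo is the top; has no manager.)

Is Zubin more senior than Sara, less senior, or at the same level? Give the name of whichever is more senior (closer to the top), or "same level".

Both Zubin and Sara are 5 levels below Mateo.

same level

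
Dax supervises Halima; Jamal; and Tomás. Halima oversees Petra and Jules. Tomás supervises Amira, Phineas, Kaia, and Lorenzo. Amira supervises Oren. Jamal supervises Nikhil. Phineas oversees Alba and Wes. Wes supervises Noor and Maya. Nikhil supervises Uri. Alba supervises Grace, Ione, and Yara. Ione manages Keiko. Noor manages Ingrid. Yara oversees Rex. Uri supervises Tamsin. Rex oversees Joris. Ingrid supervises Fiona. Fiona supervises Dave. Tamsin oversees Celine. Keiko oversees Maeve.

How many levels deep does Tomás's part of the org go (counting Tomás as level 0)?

The longest chain under Tomás runs Tomás → Phineas → Wes → Noor → Ingrid → Fiona → Dave, which is 6 levels below Tomás.

6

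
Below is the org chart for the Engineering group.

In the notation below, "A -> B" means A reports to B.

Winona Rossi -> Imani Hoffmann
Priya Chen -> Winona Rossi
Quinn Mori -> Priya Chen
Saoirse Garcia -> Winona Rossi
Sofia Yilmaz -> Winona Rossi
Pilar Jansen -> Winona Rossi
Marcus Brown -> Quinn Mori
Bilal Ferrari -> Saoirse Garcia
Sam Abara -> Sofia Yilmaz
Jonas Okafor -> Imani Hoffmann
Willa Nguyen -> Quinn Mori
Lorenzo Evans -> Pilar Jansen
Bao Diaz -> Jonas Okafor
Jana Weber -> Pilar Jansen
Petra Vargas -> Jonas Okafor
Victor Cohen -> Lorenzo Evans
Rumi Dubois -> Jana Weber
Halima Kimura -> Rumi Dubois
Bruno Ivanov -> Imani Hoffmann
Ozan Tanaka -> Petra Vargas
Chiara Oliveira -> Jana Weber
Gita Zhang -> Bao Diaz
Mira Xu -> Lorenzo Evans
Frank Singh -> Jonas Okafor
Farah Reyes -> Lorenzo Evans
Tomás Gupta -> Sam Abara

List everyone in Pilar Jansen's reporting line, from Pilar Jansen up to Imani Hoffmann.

Pilar Jansen reports to Winona Rossi. Winona Rossi reports to Imani Hoffmann. Imani Hoffmann is at the top.

Pilar Jansen -> Winona Rossi -> Imani Hoffmann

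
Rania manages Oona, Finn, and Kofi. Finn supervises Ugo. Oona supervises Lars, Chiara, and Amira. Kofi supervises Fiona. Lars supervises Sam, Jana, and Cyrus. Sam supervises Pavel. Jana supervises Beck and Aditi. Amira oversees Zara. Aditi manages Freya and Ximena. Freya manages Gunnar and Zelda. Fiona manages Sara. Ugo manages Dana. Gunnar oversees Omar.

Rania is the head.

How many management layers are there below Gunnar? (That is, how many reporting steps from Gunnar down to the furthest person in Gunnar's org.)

The longest chain under Gunnar runs Gunnar → Omar, which is 1 level below Gunnar.

1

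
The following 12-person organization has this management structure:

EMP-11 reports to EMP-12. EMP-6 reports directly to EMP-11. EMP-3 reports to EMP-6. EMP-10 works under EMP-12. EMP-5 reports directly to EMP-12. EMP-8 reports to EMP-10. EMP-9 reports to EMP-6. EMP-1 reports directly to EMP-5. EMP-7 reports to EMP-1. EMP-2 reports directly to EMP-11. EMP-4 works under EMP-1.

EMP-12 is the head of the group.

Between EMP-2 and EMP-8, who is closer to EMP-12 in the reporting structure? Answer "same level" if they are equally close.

Both EMP-2 and EMP-8 are 2 levels below EMP-12.

same level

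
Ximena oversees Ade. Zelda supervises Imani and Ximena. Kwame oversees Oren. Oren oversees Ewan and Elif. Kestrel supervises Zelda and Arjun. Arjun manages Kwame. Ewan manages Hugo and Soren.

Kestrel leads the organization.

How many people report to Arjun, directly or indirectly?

Arjun directly manages Kwame. Under Kwame: Oren, Elif, Ewan, Hugo, Soren (5). That's 6 in total.

6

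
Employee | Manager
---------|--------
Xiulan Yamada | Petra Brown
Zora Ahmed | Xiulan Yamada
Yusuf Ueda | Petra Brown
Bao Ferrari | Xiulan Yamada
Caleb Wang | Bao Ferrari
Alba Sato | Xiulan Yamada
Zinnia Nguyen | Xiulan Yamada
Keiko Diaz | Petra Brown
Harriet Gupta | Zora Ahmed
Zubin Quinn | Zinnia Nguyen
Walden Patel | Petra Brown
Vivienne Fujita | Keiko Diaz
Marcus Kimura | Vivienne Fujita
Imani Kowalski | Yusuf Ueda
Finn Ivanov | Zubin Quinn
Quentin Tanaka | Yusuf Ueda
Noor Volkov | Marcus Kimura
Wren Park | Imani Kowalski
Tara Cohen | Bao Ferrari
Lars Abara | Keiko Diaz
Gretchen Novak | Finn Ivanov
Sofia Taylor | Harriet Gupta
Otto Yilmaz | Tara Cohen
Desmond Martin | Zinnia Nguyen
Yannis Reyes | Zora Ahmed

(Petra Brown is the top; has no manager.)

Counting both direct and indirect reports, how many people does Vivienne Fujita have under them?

Vivienne Fujita directly manages Marcus Kimura. Under Marcus Kimura: Noor Volkov (1). That's 2 in total.

2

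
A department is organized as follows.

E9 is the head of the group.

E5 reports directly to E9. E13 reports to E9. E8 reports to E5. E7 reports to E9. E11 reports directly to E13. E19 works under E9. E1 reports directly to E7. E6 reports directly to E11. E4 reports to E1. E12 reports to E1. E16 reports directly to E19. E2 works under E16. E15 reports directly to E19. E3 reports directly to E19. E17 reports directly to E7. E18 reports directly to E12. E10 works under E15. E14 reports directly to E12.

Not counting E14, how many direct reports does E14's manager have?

E14 reports to E12. E12's other direct reports are E18 — 1 peer.

1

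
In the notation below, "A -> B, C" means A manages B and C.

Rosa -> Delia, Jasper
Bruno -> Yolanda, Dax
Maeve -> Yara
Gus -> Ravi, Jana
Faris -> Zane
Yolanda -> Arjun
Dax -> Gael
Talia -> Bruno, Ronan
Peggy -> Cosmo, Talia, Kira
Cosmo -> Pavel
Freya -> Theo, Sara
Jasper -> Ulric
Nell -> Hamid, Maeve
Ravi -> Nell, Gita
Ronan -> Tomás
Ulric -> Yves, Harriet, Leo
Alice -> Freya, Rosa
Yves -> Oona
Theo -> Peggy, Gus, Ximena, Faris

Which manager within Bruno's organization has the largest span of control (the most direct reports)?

Bruno

Direct-report counts within Bruno's organization: Bruno has 2; Dax has 1; Yolanda has 1. The largest is 2, held by Bruno.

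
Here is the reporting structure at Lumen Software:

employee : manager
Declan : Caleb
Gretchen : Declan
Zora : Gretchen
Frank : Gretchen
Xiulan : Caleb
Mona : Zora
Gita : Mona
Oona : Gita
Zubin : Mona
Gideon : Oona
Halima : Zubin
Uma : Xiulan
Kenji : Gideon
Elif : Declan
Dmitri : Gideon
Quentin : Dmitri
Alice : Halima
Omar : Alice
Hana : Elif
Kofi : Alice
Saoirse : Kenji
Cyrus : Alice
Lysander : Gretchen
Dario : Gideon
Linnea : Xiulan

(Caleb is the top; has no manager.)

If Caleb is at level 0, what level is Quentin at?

Chain from Quentin up to Caleb: Quentin → Dmitri → Gideon → Oona → Gita → Mona → Zora → Gretchen → Declan → Caleb. That is 9 steps up, so Quentin is 9 levels below Caleb.

9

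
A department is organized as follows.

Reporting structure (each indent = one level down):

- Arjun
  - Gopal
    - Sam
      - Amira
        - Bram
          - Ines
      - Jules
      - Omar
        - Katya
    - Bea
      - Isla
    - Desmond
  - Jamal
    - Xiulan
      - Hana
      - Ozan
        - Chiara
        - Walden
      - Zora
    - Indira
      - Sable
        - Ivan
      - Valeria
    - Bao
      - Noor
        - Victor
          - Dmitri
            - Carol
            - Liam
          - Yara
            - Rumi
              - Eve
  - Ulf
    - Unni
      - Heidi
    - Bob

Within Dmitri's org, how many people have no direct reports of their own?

The people in Dmitri's organization with no one reporting to them are Liam, Carol. That is 2.

2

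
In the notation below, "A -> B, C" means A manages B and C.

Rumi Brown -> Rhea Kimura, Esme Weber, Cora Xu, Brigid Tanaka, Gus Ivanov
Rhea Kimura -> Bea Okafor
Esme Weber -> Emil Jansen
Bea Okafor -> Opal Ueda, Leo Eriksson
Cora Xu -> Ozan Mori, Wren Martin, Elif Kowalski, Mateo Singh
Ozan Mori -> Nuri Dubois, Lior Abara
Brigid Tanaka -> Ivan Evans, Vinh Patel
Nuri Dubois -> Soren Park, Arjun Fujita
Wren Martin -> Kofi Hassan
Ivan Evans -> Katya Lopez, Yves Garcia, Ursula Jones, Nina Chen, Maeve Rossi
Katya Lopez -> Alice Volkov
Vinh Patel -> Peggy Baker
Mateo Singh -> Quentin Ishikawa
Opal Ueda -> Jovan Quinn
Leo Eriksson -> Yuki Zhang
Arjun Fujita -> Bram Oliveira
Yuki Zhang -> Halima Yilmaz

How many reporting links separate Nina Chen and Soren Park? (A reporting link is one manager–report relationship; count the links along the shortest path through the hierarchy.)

7

Nina Chen is 3 levels below Rumi Brown, and Soren Park is 4 levels below Rumi Brown (their lowest common manager). The shortest path runs up from Nina Chen to Rumi Brown and back down to Soren Park: 3 + 4 = 7 links.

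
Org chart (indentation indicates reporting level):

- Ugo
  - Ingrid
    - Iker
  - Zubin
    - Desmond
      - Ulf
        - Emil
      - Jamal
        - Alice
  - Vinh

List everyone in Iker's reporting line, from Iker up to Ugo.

Iker -> Ingrid -> Ugo

Iker reports to Ingrid. Ingrid reports to Ugo. Ugo is at the top.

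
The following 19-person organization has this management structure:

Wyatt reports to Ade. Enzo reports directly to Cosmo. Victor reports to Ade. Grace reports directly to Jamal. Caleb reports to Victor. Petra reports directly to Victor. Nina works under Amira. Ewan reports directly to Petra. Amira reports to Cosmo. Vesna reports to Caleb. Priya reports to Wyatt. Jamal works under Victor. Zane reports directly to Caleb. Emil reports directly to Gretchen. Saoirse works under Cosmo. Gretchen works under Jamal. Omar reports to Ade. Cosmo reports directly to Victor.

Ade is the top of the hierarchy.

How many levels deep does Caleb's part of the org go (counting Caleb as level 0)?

1

The longest chain under Caleb runs Caleb → Zane, which is 1 level below Caleb.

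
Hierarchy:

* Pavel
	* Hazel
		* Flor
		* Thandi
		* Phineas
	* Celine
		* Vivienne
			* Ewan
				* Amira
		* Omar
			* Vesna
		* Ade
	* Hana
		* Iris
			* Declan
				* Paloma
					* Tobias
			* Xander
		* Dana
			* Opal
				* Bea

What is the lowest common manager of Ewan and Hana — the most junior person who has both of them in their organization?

Ewan's chain of managers is Vivienne, Celine, Pavel. Hana's chain of managers is Pavel. The first manager that appears in both chains is Pavel.

Pavel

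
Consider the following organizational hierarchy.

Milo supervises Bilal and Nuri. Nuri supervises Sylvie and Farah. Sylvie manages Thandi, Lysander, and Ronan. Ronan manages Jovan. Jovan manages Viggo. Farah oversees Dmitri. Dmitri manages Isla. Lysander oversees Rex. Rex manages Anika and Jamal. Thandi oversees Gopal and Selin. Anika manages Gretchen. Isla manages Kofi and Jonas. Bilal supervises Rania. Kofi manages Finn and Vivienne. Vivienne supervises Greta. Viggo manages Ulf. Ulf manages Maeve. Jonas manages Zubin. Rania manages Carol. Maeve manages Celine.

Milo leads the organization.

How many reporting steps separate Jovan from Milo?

Chain from Jovan up to Milo: Jovan → Ronan → Sylvie → Nuri → Milo. That is 4 steps up, so Jovan is 4 levels below Milo.

4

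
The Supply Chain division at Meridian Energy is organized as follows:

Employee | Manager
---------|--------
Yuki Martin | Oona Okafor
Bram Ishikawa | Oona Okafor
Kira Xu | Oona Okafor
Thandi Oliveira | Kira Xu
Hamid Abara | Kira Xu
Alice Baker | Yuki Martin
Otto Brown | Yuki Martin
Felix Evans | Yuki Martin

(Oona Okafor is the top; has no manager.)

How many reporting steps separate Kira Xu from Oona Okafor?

Chain from Kira Xu up to Oona Okafor: Kira Xu → Oona Okafor. That is 1 step up, so Kira Xu is 1 level below Oona Okafor.

1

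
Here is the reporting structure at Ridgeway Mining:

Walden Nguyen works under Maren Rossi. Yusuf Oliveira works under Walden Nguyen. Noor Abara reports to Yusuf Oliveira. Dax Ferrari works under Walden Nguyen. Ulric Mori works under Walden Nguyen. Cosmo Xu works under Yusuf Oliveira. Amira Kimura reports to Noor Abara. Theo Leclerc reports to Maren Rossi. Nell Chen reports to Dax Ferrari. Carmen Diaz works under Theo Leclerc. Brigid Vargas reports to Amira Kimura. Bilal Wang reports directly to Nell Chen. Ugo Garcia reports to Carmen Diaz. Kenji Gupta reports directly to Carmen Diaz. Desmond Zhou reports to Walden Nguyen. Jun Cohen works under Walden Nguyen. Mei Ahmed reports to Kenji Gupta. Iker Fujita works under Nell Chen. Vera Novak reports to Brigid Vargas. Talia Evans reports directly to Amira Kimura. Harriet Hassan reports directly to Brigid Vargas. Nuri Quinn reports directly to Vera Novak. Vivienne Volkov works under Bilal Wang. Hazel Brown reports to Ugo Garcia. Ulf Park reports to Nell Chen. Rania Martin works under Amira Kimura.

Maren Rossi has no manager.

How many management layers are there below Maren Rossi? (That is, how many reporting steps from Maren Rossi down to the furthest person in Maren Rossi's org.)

The longest chain under Maren Rossi runs Maren Rossi → Walden Nguyen → Yusuf Oliveira → Noor Abara → Amira Kimura → Brigid Vargas → Vera Novak → Nuri Quinn, which is 7 levels below Maren Rossi.

7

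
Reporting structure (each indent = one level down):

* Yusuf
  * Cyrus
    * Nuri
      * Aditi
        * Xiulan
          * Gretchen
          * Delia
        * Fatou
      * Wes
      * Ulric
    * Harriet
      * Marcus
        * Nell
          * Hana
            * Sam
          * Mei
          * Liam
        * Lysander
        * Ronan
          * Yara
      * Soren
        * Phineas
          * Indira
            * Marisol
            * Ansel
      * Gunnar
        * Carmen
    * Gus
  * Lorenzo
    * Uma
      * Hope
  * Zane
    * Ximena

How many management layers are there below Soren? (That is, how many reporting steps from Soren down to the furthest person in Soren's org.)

3

The longest chain under Soren runs Soren → Phineas → Indira → Ansel, which is 3 levels below Soren.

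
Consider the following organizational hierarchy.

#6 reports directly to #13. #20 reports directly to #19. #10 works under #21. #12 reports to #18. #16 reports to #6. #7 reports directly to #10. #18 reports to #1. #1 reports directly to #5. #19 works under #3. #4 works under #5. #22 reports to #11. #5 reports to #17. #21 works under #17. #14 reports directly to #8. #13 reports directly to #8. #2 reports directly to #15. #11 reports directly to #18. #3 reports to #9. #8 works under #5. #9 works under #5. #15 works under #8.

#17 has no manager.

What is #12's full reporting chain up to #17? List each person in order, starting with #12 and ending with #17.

#12 -> #18 -> #1 -> #5 -> #17

#12 reports to #18. #18 reports to #1. #1 reports to #5. #5 reports to #17. #17 is at the top.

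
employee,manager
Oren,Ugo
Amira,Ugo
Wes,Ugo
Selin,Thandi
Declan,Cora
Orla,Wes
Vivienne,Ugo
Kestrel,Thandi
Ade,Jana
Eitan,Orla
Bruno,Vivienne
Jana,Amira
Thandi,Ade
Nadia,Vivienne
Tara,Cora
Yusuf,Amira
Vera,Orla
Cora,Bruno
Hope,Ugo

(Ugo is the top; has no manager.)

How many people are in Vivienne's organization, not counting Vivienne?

5

Vivienne directly manages Bruno, Nadia. Under Bruno: Cora, Tara, Declan (3). Nadia has no reports. So Vivienne's organization is 2 direct reports plus everyone under them: 4 + 1 = 5.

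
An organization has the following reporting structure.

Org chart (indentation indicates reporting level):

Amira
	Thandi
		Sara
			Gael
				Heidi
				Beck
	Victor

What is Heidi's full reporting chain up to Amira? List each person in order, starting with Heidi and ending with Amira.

Heidi -> Gael -> Sara -> Thandi -> Amira

Heidi reports to Gael. Gael reports to Sara. Sara reports to Thandi. Thandi reports to Amira. Amira is at the top.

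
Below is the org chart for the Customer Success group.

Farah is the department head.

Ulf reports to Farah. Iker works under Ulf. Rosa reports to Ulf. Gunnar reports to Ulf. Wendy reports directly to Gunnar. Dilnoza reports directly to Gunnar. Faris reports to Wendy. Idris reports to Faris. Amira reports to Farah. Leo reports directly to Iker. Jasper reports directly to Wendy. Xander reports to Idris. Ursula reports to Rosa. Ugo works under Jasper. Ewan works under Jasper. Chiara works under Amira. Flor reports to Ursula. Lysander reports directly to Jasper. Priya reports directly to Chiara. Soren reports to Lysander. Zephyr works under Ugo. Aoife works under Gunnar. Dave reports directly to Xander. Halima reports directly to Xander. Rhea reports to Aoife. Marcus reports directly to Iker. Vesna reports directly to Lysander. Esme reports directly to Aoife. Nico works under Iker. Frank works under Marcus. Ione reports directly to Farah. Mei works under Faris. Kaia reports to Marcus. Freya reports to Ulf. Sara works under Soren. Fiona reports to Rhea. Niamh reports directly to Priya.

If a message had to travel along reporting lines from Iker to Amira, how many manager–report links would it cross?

Iker is 2 levels below Farah, and Amira is 1 level below Farah (their lowest common manager). The shortest path runs up from Iker to Farah and back down to Amira: 2 + 1 = 3 links.

3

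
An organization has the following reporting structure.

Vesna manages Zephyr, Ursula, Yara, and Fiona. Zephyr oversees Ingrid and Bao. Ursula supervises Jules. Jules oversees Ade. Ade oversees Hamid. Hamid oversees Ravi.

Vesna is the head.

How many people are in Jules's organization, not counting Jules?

3

Jules directly manages Ade. Under Ade: Hamid, Ravi (2). That's 3 in total.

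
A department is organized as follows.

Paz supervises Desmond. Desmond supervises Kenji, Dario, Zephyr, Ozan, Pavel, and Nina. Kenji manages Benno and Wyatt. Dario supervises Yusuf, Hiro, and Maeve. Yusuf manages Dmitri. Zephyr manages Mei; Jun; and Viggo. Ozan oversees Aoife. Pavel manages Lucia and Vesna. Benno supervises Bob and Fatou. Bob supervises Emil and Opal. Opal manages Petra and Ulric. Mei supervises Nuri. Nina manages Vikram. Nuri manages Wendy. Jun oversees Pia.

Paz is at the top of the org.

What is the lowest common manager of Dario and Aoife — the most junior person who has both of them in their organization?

Dario's chain of managers is Desmond, Paz. Aoife's chain of managers is Ozan, Desmond, Paz. The first manager that appears in both chains is Desmond.

Desmond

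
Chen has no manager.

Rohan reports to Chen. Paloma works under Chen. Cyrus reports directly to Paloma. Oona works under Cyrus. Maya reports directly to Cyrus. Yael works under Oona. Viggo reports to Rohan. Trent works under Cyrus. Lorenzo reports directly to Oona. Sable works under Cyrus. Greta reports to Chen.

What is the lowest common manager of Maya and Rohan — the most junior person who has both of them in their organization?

Maya's chain of managers is Cyrus, Paloma, Chen. Rohan's chain of managers is Chen. The first manager that appears in both chains is Chen.

Chen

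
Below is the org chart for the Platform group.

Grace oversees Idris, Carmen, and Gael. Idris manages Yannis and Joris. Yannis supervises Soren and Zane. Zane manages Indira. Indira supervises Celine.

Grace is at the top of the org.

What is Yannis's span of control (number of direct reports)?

Yannis directly manages Soren, Zane. That is 2 direct reports.

2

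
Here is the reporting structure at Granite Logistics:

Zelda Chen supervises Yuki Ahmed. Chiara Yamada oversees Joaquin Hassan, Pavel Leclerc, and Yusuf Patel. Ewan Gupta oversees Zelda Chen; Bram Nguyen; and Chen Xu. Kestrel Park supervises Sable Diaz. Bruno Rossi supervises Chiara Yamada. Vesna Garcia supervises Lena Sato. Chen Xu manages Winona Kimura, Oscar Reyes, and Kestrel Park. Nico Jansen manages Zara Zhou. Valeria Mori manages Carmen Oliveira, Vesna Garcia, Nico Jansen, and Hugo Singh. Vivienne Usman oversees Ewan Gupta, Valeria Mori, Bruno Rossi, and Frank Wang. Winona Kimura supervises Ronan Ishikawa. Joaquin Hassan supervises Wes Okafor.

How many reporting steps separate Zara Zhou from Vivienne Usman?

Chain from Zara Zhou up to Vivienne Usman: Zara Zhou → Nico Jansen → Valeria Mori → Vivienne Usman. That is 3 steps up, so Zara Zhou is 3 levels below Vivienne Usman.

3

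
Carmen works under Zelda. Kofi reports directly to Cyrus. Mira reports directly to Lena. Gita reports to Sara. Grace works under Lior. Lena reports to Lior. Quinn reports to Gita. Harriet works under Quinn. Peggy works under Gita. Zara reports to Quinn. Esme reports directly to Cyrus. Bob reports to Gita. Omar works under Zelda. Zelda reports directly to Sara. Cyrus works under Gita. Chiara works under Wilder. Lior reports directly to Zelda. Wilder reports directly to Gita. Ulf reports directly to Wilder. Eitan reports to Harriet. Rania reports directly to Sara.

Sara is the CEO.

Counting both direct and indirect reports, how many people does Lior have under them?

Lior directly manages Grace, Lena. Grace has no reports. Under Lena: Mira (1). So Lior's organization is 2 direct reports plus everyone under them: 1 + 2 = 3.

3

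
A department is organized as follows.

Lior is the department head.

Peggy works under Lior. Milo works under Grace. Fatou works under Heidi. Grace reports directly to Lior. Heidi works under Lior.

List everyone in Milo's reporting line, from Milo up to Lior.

Milo reports to Grace. Grace reports to Lior. Lior is at the top.

Milo -> Grace -> Lior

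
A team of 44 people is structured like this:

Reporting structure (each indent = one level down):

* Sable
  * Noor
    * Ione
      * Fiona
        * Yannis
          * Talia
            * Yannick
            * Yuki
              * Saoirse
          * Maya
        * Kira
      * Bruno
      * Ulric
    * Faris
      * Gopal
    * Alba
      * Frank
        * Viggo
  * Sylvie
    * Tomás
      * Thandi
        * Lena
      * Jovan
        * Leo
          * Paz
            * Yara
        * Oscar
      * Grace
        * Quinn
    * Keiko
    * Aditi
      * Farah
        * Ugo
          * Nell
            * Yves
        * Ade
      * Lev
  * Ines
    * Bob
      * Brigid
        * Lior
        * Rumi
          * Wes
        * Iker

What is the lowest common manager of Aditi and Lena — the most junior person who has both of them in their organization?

Sylvie

Aditi's chain of managers is Sylvie, Sable. Lena's chain of managers is Thandi, Tomás, Sylvie, Sable. The first manager that appears in both chains is Sylvie.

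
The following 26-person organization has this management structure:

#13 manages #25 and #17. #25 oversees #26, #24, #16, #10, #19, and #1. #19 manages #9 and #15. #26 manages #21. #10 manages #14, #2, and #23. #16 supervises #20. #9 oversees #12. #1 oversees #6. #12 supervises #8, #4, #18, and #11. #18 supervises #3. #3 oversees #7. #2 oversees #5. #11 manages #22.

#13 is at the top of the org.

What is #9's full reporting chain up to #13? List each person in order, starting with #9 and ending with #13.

#9 reports to #19. #19 reports to #25. #25 reports to #13. #13 is at the top.

#9 -> #19 -> #25 -> #13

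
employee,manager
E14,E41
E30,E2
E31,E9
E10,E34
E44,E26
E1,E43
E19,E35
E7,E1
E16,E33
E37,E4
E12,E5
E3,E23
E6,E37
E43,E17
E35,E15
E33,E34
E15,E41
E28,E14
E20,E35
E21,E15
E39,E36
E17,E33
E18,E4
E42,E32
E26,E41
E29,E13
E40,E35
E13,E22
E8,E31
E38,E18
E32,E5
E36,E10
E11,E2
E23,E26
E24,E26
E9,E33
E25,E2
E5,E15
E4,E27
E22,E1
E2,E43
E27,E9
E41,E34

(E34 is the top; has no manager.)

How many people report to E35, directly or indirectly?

3

E35 directly manages E19, E20, E40. E19 has no reports. E20 has no reports. E40 has no reports. So E35's organization is 3 direct reports plus everyone under them: 1 + 1 + 1 = 3.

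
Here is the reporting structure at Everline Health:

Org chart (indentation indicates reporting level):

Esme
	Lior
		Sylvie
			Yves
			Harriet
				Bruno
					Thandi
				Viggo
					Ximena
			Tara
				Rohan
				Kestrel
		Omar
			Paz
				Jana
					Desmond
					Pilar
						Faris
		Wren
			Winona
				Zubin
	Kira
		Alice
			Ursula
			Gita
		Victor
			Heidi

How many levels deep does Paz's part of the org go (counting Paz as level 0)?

The longest chain under Paz runs Paz → Jana → Pilar → Faris, which is 3 levels below Paz.

3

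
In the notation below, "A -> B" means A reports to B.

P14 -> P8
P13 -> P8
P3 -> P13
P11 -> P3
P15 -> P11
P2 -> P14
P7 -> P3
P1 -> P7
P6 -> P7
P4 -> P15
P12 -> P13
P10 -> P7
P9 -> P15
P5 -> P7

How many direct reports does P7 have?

4

P7 directly manages P1, P6, P10, P5. That is 4 direct reports.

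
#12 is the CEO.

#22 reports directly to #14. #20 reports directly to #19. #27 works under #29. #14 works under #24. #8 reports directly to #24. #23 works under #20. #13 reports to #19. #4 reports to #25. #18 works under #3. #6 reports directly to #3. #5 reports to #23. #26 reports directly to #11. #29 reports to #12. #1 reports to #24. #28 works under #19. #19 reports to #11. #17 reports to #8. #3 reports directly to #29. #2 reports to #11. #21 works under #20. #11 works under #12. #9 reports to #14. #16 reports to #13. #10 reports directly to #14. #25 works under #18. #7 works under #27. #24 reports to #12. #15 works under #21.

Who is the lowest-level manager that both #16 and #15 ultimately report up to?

#19

#16's chain of managers is #13, #19, #11, #12. #15's chain of managers is #21, #20, #19, #11, #12. The first manager that appears in both chains is #19.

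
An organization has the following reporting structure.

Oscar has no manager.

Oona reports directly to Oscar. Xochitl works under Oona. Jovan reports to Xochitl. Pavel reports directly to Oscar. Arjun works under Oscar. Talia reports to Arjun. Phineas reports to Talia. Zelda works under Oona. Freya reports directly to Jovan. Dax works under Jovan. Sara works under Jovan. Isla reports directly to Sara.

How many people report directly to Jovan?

Jovan directly manages Freya, Dax, Sara. That is 3 direct reports.

3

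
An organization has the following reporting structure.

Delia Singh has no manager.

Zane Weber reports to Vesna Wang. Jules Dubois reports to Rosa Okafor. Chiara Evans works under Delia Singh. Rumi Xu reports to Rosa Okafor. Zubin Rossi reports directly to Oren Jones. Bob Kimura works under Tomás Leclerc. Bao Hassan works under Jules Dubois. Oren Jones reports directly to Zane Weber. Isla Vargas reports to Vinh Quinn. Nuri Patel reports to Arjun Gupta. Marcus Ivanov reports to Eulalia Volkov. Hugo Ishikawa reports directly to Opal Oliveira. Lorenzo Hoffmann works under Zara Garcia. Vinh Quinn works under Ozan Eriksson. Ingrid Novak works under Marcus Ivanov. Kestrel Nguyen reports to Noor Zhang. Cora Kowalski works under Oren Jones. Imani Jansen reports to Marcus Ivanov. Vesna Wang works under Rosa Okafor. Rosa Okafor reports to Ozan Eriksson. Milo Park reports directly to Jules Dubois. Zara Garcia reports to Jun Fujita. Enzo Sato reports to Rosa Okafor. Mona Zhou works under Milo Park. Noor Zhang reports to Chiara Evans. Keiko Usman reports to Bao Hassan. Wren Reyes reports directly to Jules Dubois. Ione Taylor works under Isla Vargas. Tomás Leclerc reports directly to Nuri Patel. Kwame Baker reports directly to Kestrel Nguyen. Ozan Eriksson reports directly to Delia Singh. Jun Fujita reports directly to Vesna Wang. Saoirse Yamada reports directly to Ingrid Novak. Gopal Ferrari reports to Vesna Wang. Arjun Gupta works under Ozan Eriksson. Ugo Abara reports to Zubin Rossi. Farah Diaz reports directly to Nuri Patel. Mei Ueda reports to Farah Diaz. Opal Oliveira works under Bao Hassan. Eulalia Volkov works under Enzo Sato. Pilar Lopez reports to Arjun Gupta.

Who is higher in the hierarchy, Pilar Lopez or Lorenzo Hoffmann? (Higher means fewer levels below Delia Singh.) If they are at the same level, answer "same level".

Pilar Lopez

Pilar Lopez is 3 levels below Delia Singh; Lorenzo Hoffmann is 6. Pilar Lopez is higher.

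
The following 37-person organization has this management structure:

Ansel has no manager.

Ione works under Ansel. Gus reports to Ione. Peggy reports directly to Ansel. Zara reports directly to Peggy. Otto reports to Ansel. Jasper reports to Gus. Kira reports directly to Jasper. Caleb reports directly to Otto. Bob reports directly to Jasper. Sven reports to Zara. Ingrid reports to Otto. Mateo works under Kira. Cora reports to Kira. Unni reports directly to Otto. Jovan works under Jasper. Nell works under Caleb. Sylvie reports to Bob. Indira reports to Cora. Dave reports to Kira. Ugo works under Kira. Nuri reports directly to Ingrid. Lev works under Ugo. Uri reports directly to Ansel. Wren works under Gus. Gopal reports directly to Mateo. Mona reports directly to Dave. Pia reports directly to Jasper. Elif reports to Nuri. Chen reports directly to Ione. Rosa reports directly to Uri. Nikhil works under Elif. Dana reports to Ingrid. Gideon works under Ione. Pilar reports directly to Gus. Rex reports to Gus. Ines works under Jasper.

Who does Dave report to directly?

Dave reports directly to Kira.

Kira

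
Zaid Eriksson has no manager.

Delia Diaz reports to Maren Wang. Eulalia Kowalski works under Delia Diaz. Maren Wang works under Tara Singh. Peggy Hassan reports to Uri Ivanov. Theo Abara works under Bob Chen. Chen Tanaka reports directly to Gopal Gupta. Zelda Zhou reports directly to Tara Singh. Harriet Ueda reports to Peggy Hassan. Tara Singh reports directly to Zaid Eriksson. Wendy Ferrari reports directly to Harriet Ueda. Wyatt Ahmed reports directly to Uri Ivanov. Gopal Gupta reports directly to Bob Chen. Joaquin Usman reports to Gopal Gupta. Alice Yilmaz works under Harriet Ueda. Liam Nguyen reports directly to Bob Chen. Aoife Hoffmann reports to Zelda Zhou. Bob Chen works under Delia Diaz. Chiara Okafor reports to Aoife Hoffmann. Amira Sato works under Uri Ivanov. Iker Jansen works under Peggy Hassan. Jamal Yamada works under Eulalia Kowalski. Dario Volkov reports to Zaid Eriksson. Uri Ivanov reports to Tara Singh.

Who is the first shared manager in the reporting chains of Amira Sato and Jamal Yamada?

Tara Singh

Amira Sato's chain of managers is Uri Ivanov, Tara Singh, Zaid Eriksson. Jamal Yamada's chain of managers is Eulalia Kowalski, Delia Diaz, Maren Wang, Tara Singh, Zaid Eriksson. The first manager that appears in both chains is Tara Singh.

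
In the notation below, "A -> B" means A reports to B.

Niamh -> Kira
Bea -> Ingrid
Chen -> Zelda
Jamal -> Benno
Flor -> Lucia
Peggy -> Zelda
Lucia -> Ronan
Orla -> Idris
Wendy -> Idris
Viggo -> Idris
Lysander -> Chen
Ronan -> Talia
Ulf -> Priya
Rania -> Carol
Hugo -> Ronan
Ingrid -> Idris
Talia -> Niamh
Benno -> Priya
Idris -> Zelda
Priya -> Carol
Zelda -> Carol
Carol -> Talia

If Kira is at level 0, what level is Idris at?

Chain from Idris up to Kira: Idris → Zelda → Carol → Talia → Niamh → Kira. That is 5 steps up, so Idris is 5 levels below Kira.

5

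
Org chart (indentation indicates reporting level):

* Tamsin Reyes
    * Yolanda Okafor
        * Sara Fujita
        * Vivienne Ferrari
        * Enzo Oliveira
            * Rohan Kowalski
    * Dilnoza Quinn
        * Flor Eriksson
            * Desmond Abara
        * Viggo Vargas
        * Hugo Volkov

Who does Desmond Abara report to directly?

Desmond Abara reports directly to Flor Eriksson.

Flor Eriksson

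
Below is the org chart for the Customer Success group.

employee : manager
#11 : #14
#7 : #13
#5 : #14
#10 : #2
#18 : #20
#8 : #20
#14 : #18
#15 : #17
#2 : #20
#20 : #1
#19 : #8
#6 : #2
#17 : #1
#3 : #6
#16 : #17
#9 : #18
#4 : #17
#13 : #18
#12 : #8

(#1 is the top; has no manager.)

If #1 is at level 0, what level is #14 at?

Chain from #14 up to #1: #14 → #18 → #20 → #1. That is 3 steps up, so #14 is 3 levels below #1.

3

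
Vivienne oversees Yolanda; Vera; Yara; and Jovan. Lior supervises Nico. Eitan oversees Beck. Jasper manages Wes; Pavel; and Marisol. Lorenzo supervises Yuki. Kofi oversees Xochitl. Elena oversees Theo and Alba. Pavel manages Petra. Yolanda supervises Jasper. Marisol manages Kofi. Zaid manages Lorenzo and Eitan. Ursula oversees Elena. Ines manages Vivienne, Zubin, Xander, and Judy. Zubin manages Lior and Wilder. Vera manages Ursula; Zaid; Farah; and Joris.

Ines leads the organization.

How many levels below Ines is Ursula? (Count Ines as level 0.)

3

Chain from Ursula up to Ines: Ursula → Vera → Vivienne → Ines. That is 3 steps up, so Ursula is 3 levels below Ines.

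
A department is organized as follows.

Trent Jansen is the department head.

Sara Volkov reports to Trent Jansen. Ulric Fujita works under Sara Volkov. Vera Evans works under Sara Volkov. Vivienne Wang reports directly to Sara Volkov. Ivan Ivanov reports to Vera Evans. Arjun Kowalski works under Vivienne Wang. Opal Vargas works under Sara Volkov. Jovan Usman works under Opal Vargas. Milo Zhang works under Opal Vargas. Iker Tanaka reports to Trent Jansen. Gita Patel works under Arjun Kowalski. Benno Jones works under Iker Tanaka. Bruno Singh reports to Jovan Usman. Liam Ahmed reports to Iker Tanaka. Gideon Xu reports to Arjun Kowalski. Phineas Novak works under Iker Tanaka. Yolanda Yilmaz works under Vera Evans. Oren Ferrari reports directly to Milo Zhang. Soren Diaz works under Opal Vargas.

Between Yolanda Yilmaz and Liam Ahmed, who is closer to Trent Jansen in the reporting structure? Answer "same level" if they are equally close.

Liam Ahmed

Yolanda Yilmaz is 3 levels below Trent Jansen; Liam Ahmed is 2. Liam Ahmed is higher.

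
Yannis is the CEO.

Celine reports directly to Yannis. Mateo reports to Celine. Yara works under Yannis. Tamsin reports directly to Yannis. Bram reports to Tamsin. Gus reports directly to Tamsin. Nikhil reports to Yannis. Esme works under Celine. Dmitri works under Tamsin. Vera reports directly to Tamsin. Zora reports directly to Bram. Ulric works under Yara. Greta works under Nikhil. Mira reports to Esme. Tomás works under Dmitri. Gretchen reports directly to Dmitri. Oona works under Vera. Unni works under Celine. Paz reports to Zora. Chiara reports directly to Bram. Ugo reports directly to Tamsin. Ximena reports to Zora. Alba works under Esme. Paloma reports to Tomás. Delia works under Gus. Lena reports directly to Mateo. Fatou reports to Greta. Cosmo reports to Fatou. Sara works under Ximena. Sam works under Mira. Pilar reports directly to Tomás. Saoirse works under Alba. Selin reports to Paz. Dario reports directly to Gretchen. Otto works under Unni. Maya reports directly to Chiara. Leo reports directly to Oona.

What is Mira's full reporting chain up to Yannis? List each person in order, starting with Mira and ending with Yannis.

Mira reports to Esme. Esme reports to Celine. Celine reports to Yannis. Yannis is at the top.

Mira -> Esme -> Celine -> Yannis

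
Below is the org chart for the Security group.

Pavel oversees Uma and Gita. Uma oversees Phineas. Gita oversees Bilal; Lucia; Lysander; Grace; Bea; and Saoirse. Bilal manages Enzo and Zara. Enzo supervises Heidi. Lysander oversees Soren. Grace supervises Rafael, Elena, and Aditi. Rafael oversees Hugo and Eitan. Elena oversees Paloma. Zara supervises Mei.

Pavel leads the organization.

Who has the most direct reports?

Gita

Direct-report counts: Pavel has 2; Gita has 6; Grace has 3; Elena has 1; Rafael has 2; Lysander has 1; Bilal has 2; Zara has 1; Enzo has 1; Uma has 1. The largest is 6, held by Gita.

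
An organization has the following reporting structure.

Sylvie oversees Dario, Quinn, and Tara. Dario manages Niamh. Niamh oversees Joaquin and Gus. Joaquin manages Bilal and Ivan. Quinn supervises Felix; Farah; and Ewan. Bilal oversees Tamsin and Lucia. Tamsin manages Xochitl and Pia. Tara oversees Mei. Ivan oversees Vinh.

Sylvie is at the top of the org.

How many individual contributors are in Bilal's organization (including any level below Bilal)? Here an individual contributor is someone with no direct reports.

3

The people in Bilal's organization with no one reporting to them are Lucia, Pia, Xochitl. That is 3.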